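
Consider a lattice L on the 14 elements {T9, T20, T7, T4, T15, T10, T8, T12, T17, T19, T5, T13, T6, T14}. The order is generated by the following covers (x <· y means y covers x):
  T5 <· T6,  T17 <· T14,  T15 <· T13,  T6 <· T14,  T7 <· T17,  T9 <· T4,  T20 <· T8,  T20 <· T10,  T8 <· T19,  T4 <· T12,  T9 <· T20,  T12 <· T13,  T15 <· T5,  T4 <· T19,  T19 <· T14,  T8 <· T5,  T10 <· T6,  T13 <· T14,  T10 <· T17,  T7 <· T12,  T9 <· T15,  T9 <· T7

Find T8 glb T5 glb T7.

T9

Common lower bounds of {T8, T5, T7}: T9.
The greatest among these is T9.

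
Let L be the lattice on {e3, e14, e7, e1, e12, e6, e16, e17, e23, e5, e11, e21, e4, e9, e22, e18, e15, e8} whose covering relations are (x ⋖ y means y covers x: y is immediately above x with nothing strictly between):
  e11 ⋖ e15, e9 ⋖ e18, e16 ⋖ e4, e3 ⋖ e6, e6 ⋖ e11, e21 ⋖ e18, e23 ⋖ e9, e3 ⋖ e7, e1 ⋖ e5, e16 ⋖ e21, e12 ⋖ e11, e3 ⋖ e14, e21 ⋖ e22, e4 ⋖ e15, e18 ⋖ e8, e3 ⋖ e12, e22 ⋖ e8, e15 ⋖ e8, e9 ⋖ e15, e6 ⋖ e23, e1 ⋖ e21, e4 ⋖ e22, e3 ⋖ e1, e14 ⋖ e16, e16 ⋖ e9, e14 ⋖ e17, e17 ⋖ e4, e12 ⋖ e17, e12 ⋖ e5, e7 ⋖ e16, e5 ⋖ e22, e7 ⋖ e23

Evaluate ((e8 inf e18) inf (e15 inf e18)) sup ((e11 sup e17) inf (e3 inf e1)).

e8 ∧ e18 = e18
e15 ∧ e18 = e9
e18 ∧ e9 = e9
e11 ∨ e17 = e15
e3 ∧ e1 = e3
e15 ∧ e3 = e3
e9 ∨ e3 = e9

e9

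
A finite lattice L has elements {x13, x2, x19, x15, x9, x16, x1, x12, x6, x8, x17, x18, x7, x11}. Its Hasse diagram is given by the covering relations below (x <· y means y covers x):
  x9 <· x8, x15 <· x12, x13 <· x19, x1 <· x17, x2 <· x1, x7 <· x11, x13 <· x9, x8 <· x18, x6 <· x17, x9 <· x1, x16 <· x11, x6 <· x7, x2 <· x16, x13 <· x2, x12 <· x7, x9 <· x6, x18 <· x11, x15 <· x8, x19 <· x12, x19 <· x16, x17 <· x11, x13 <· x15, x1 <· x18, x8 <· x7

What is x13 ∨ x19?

Common upper bounds of {x13, x19}: x11, x12, x16, x19, x7.
The least among these is x19.

x19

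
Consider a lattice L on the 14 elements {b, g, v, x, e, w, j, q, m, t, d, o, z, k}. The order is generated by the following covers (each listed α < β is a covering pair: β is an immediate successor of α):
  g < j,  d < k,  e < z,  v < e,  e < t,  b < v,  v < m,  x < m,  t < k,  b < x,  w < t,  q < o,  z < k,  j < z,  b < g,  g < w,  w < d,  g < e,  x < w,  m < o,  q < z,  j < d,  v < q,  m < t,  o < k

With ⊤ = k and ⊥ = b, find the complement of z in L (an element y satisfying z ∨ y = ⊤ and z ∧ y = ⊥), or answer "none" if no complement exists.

Need y with z ∨ y = k and z ∧ y = b.
Checking each element gives: x.

x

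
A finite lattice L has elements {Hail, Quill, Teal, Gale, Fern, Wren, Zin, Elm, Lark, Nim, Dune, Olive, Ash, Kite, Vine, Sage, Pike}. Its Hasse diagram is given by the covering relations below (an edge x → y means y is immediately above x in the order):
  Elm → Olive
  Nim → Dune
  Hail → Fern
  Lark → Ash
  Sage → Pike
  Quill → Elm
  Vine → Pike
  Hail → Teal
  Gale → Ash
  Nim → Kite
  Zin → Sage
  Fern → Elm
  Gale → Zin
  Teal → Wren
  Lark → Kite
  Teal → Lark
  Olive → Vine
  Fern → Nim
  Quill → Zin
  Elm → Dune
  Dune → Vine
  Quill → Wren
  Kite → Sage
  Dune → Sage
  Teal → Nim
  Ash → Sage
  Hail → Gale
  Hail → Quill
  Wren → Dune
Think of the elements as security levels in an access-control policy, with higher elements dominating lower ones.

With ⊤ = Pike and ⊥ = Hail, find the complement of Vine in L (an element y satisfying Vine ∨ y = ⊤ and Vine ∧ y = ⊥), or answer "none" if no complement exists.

Need y with Vine ∨ y = Pike and Vine ∧ y = Hail.
Checking each element gives: Gale.

Gale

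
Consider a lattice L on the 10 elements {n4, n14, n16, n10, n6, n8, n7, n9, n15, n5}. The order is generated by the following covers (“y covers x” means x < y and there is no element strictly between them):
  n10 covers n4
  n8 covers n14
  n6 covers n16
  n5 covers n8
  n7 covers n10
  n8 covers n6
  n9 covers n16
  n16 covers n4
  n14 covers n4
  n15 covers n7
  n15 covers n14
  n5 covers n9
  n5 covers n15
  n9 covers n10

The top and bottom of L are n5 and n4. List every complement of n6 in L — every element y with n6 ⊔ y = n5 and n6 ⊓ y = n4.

Need y with n6 ∨ y = n5 and n6 ∧ y = n4.
Checking each element gives: n10, n15, n7.

n10, n15, n7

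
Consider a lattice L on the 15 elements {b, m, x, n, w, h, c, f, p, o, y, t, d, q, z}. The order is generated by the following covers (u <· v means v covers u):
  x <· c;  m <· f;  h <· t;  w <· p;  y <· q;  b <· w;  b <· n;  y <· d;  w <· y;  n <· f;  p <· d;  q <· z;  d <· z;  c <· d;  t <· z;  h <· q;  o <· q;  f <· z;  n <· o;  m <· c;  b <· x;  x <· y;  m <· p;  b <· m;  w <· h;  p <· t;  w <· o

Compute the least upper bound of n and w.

o

Common upper bounds of {n, w}: o, q, z.
The least among these is o.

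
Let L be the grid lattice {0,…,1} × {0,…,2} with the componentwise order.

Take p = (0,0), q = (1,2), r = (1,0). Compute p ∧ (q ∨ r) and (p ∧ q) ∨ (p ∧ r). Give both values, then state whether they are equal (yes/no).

q ∨ r = (1,2), so p ∧ (q ∨ r) = (0,0) ∧ (1,2) = (0,0).
p ∧ q = (0,0) and p ∧ r = (0,0), so (p ∧ q) ∨ (p ∧ r) = (0,0) ∨ (0,0) = (0,0).
Equal: yes.

(0,0); (0,0); yes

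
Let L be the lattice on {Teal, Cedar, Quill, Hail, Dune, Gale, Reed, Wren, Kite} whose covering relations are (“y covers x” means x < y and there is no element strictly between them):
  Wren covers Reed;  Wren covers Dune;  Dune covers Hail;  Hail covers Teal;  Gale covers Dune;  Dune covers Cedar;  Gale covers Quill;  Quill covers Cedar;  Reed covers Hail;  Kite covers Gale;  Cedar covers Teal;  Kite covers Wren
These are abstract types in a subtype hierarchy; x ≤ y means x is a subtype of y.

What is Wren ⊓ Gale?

Common lower bounds of {Wren, Gale}: Cedar, Dune, Hail, Teal.
The greatest among these is Dune.

Dune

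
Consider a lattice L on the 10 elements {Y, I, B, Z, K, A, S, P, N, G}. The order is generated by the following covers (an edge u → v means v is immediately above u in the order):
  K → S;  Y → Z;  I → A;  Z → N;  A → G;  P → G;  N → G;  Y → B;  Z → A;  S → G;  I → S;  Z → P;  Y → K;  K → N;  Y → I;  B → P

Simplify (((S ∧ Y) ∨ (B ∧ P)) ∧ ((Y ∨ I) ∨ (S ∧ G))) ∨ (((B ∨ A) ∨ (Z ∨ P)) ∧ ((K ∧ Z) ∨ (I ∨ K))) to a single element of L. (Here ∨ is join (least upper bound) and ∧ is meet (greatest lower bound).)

S

S ∧ Y = Y
B ∧ P = B
Y ∨ B = B
Y ∨ I = I
S ∧ G = S
I ∨ S = S
B ∧ S = Y
B ∨ A = G
Z ∨ P = P
G ∨ P = G
K ∧ Z = Y
I ∨ K = S
Y ∨ S = S
G ∧ S = S
Y ∨ S = S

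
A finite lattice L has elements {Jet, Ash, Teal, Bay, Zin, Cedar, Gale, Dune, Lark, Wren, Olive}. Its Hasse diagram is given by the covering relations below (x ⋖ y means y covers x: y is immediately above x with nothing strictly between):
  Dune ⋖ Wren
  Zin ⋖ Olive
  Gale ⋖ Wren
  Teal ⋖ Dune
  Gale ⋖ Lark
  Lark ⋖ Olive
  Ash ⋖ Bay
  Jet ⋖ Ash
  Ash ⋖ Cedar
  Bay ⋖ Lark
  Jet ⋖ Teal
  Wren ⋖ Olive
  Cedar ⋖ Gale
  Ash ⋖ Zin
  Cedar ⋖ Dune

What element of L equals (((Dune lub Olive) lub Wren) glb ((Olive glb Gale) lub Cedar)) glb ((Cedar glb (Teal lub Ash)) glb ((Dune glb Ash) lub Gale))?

Cedar

Dune ∨ Olive = Olive
Olive ∨ Wren = Olive
Olive ∧ Gale = Gale
Gale ∨ Cedar = Gale
Olive ∧ Gale = Gale
Teal ∨ Ash = Dune
Cedar ∧ Dune = Cedar
Dune ∧ Ash = Ash
Ash ∨ Gale = Gale
Cedar ∧ Gale = Cedar
Gale ∧ Cedar = Cedar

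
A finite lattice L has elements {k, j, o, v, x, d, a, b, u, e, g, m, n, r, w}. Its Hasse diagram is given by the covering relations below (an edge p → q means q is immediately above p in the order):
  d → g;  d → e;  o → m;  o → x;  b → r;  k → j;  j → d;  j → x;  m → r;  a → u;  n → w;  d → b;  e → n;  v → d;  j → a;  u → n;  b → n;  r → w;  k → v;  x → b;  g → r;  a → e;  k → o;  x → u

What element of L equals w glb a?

w ∧ a = a

a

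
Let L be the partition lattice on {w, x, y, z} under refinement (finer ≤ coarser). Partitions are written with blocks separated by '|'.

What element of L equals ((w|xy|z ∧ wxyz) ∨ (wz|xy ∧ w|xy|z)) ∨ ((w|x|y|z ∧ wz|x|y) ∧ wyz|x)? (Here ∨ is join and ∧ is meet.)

w|xy|z

w|xy|z ∧ wxyz = w|xy|z
wz|xy ∧ w|xy|z = w|xy|z
w|xy|z ∨ w|xy|z = w|xy|z
w|x|y|z ∧ wz|x|y = w|x|y|z
w|x|y|z ∧ wyz|x = w|x|y|z
w|xy|z ∨ w|x|y|z = w|xy|z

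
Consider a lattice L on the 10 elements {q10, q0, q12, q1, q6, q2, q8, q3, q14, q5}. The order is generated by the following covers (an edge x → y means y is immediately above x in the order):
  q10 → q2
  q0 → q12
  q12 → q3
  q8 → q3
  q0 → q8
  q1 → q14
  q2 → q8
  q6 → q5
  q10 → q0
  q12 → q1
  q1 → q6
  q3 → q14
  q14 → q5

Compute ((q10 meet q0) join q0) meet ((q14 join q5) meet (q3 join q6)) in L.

q0

q10 ∧ q0 = q10
q10 ∨ q0 = q0
q14 ∨ q5 = q5
q3 ∨ q6 = q5
q5 ∧ q5 = q5
q0 ∧ q5 = q0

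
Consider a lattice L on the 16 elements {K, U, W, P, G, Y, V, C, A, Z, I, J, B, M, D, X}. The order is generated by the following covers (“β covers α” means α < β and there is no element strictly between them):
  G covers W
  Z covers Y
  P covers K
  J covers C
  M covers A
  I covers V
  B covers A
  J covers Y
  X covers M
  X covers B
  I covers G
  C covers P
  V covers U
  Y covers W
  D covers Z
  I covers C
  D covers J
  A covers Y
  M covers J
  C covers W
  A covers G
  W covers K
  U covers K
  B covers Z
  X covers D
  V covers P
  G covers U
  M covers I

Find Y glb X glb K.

K

Common lower bounds of {Y, X, K}: K.
The greatest among these is K.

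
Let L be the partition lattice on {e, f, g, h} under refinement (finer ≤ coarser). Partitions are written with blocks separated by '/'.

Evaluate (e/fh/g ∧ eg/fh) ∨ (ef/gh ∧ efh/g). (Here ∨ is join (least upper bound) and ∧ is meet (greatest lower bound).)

efh/g

e/fh/g ∧ eg/fh = e/fh/g
ef/gh ∧ efh/g = ef/g/h
e/fh/g ∨ ef/g/h = efh/g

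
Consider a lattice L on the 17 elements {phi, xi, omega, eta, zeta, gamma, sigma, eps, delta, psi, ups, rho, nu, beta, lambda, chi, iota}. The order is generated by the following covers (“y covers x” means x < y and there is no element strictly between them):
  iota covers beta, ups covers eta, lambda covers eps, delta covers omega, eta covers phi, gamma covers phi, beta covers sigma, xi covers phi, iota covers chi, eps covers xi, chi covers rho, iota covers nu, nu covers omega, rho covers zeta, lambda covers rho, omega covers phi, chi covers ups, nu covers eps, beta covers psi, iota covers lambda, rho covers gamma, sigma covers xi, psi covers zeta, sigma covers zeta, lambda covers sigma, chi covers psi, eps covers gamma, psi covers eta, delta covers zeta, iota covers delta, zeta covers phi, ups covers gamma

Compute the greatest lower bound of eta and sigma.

Common lower bounds of {eta, sigma}: phi.
The greatest among these is phi.

phi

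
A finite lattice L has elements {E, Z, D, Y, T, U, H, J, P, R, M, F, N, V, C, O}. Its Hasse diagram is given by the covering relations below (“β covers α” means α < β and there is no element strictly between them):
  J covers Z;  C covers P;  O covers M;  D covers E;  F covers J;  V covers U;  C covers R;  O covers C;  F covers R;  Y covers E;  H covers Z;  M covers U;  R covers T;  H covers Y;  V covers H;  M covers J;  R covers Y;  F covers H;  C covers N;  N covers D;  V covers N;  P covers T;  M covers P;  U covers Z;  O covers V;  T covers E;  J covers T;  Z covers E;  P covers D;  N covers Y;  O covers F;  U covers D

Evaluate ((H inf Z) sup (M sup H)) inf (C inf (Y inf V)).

H ∧ Z = Z
M ∨ H = O
Z ∨ O = O
Y ∧ V = Y
C ∧ Y = Y
O ∧ Y = Y

Y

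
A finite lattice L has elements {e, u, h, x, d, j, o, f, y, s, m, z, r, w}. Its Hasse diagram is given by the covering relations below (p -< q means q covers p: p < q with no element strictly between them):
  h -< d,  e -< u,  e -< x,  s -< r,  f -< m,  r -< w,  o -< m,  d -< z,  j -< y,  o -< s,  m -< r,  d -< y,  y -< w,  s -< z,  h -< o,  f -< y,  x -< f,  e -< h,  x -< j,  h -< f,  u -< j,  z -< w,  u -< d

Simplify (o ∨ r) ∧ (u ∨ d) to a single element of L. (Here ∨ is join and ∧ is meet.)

h

o ∨ r = r
u ∨ d = d
r ∧ d = h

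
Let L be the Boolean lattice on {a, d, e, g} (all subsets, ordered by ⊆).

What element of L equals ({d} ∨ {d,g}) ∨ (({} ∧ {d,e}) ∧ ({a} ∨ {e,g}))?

{d} ∨ {d,g} = {d,g}
{} ∧ {d,e} = {}
{a} ∨ {e,g} = {a,e,g}
{} ∧ {a,e,g} = {}
{d,g} ∨ {} = {d,g}

{d,g}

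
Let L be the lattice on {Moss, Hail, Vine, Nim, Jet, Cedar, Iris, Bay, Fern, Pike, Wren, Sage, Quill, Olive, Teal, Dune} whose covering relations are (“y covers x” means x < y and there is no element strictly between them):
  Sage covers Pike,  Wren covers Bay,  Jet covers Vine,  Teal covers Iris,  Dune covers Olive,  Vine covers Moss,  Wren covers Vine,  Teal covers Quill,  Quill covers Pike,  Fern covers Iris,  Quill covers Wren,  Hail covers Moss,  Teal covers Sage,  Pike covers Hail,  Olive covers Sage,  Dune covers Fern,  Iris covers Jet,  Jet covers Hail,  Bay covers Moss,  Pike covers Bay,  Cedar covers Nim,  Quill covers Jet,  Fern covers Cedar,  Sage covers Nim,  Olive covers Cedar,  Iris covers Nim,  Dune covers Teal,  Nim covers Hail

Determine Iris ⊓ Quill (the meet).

Jet

Common lower bounds of {Iris, Quill}: Hail, Jet, Moss, Vine.
The greatest among these is Jet.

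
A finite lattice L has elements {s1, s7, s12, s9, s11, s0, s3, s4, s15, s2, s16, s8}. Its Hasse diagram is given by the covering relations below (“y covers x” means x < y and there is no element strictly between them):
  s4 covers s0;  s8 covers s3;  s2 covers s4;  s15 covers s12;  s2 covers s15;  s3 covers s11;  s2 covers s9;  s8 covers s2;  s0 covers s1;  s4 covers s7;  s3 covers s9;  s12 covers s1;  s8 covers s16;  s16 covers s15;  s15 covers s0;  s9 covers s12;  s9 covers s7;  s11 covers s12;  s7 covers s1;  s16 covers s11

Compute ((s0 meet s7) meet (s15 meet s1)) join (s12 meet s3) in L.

s12

s0 ∧ s7 = s1
s15 ∧ s1 = s1
s1 ∧ s1 = s1
s12 ∧ s3 = s12
s1 ∨ s12 = s12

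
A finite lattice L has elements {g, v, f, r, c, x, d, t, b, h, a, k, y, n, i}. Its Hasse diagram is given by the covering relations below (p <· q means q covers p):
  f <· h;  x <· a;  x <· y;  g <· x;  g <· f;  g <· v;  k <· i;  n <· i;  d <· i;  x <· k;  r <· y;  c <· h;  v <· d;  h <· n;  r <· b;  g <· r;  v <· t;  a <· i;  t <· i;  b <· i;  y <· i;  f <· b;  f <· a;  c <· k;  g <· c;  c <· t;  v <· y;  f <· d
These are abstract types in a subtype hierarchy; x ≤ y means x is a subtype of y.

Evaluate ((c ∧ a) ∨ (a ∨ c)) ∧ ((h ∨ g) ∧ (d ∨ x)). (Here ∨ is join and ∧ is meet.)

h

c ∧ a = g
a ∨ c = i
g ∨ i = i
h ∨ g = h
d ∨ x = i
h ∧ i = h
i ∧ h = h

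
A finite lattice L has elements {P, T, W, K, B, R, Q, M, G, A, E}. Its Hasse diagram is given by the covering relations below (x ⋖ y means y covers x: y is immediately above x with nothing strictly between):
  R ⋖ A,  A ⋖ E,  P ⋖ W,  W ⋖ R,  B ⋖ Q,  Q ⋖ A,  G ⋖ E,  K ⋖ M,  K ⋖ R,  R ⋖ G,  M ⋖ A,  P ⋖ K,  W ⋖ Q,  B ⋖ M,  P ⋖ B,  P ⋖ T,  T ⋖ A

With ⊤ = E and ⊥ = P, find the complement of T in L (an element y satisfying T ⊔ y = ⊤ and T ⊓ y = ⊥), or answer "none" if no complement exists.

G

Need y with T ∨ y = E and T ∧ y = P.
Checking each element gives: G.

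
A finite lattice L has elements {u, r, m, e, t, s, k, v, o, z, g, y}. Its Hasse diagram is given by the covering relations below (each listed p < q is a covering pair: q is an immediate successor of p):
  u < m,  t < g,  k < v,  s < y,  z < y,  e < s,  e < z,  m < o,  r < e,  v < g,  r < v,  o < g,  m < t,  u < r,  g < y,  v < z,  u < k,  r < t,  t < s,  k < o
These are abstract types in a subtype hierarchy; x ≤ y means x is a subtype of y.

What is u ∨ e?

e

Common upper bounds of {u, e}: e, s, y, z.
The least among these is e.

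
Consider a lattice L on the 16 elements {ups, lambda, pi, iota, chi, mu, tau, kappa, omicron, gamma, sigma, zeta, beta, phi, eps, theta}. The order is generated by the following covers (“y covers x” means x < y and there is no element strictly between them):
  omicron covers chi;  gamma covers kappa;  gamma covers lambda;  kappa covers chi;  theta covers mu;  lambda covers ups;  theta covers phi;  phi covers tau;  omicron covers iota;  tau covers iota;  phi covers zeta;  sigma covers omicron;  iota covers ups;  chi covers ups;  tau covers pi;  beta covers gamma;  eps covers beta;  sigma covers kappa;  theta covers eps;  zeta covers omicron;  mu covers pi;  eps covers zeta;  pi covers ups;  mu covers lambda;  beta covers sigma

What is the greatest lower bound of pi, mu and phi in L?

Common lower bounds of {pi, mu, phi}: pi, ups.
The greatest among these is pi.

pi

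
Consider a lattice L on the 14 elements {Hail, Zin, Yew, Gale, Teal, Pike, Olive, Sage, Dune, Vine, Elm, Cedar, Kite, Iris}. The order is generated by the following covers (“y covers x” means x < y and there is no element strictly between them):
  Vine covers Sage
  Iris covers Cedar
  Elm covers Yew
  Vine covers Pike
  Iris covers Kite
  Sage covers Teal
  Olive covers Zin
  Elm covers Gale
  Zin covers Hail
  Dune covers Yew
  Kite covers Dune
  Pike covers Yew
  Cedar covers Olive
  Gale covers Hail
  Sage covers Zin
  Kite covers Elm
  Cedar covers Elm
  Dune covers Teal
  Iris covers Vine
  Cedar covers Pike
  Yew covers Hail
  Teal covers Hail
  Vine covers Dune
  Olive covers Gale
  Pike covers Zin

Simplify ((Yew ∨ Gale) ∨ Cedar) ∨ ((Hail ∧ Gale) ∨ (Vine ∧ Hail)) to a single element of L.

Cedar

Yew ∨ Gale = Elm
Elm ∨ Cedar = Cedar
Hail ∧ Gale = Hail
Vine ∧ Hail = Hail
Hail ∨ Hail = Hail
Cedar ∨ Hail = Cedar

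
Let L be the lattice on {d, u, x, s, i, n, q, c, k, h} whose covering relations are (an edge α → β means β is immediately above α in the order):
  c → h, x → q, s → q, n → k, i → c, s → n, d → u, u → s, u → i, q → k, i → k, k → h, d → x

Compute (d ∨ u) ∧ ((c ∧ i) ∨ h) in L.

d ∨ u = u
c ∧ i = i
i ∨ h = h
u ∧ h = u

u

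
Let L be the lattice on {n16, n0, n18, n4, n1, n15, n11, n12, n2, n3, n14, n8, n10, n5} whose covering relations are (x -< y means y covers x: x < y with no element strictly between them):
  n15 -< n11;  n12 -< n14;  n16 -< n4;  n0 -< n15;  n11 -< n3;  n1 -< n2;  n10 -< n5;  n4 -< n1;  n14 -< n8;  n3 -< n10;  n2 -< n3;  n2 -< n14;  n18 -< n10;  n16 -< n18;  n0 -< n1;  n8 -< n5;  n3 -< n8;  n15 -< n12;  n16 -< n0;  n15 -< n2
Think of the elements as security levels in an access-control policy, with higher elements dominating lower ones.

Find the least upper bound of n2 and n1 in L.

n2

Common upper bounds of {n2, n1}: n10, n14, n2, n3, n5, n8.
The least among these is n2.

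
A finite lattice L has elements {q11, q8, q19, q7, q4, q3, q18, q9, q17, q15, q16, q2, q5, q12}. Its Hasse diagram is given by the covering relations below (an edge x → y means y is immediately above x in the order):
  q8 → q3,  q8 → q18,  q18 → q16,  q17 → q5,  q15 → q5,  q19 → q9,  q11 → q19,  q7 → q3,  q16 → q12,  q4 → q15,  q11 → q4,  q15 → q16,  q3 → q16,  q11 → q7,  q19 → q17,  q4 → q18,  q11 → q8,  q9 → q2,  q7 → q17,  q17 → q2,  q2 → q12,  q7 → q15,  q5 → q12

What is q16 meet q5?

q15

Common lower bounds of {q16, q5}: q11, q15, q4, q7.
The greatest among these is q15.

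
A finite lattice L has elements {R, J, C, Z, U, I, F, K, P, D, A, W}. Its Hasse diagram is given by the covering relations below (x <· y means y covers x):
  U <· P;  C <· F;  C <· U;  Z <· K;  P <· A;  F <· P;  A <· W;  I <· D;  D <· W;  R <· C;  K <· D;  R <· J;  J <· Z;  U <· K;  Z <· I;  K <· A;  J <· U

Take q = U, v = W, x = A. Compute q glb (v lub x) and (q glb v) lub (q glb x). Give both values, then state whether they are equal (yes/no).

v lub x = W, so q glb (v lub x) = U glb W = U.
q glb v = U and q glb x = U, so (q glb v) lub (q glb x) = U lub U = U.
Equal: yes.

U; U; yes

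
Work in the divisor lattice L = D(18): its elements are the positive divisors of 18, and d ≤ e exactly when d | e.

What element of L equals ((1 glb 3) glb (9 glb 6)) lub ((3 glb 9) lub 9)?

1 ∧ 3 = 1
9 ∧ 6 = 3
1 ∧ 3 = 1
3 ∧ 9 = 3
3 ∨ 9 = 9
1 ∨ 9 = 9

9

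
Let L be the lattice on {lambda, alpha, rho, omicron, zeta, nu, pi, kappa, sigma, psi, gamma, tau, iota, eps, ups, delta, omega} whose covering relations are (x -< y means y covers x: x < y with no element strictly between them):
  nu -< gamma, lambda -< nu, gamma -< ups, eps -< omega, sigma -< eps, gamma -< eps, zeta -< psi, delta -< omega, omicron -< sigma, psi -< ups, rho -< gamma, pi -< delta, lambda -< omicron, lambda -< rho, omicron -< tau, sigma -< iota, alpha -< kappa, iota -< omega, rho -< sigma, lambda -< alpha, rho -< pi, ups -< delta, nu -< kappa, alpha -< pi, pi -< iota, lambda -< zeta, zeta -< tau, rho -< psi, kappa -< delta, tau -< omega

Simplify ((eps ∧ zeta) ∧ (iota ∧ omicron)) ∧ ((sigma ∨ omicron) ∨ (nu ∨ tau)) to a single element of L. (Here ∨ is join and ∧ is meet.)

eps ∧ zeta = lambda
iota ∧ omicron = omicron
lambda ∧ omicron = lambda
sigma ∨ omicron = sigma
nu ∨ tau = omega
sigma ∨ omega = omega
lambda ∧ omega = lambda

lambda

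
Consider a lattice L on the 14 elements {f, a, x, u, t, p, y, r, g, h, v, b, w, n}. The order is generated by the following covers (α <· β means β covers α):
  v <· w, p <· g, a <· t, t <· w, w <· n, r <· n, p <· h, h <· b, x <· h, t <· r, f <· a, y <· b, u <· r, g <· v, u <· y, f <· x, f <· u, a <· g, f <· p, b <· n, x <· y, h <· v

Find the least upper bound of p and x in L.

Common upper bounds of {p, x}: b, h, n, v, w.
The least among these is h.

h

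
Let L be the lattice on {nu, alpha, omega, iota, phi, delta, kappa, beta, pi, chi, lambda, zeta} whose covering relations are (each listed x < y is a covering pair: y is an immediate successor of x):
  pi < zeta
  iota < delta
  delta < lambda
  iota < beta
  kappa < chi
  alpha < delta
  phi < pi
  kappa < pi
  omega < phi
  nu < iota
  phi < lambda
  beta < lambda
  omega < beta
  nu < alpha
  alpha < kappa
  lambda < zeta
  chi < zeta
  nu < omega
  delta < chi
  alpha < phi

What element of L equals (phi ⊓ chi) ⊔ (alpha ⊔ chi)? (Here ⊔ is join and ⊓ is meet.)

chi

phi ∧ chi = alpha
alpha ∨ chi = chi
alpha ∨ chi = chi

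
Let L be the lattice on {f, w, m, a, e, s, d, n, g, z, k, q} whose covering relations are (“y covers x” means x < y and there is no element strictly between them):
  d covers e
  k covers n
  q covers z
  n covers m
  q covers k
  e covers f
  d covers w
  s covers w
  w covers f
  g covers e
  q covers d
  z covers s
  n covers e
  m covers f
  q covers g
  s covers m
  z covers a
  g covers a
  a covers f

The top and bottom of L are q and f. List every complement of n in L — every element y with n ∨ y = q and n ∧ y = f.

a, w

Need y with n ∨ y = q and n ∧ y = f.
Checking each element gives: a, w.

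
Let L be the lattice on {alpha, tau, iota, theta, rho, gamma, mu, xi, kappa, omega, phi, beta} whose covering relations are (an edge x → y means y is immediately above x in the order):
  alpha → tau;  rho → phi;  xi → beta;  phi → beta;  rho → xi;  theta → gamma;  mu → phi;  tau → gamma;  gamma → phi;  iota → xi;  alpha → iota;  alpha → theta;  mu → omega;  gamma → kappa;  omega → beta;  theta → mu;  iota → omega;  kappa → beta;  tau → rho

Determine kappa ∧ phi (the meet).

gamma

Common lower bounds of {kappa, phi}: alpha, gamma, tau, theta.
The greatest among these is gamma.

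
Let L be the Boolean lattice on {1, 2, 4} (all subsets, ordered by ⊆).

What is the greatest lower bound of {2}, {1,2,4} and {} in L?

{}

Common lower bounds of {{2}, {1,2,4}, {}}: {}.
The greatest among these is {}.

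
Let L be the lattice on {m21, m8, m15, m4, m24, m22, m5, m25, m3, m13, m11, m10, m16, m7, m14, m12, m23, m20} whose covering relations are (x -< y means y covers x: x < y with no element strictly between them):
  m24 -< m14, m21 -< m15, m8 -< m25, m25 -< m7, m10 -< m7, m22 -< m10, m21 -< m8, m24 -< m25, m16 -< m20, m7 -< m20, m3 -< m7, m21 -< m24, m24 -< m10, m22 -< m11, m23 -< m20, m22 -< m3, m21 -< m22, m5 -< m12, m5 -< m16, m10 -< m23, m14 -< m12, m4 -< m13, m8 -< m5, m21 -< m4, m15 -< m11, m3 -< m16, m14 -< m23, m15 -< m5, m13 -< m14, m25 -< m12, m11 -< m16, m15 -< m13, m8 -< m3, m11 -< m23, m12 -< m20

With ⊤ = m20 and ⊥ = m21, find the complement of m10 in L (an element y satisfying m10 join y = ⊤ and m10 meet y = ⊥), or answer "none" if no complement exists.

Need y with m10 ∨ y = m20 and m10 ∧ y = m21.
Checking each element gives: m5.

m5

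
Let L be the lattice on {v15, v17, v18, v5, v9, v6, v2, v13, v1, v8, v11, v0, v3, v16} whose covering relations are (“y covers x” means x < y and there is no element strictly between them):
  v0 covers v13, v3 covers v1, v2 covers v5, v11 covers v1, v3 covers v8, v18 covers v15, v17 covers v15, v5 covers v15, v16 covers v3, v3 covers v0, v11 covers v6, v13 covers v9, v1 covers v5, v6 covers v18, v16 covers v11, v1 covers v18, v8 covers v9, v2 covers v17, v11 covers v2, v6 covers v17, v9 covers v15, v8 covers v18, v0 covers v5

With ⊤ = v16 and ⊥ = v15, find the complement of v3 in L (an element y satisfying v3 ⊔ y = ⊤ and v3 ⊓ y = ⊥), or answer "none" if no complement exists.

Need y with v3 ∨ y = v16 and v3 ∧ y = v15.
Checking each element gives: v17.

v17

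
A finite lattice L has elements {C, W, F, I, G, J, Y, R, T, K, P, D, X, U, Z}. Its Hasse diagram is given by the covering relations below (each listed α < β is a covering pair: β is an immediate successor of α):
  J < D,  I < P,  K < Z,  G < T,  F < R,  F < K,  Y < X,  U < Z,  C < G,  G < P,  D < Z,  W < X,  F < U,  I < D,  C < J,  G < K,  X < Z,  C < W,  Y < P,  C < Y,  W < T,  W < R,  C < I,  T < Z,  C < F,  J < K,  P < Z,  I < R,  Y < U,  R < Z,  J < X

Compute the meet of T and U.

Common lower bounds of {T, U}: C.
The greatest among these is C.

C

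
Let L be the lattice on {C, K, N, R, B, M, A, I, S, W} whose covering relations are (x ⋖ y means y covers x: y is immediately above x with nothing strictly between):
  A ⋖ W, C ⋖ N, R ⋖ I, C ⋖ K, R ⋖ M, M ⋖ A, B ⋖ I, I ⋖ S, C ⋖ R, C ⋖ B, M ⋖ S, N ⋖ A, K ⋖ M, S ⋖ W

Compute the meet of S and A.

Common lower bounds of {S, A}: C, K, M, R.
The greatest among these is M.

M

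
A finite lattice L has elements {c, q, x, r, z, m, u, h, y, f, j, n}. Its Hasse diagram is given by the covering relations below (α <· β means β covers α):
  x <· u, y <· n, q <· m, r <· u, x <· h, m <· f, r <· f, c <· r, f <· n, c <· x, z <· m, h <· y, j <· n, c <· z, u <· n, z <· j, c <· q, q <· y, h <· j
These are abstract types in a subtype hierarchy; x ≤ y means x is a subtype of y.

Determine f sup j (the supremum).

Common upper bounds of {f, j}: n.
The least among these is n.

n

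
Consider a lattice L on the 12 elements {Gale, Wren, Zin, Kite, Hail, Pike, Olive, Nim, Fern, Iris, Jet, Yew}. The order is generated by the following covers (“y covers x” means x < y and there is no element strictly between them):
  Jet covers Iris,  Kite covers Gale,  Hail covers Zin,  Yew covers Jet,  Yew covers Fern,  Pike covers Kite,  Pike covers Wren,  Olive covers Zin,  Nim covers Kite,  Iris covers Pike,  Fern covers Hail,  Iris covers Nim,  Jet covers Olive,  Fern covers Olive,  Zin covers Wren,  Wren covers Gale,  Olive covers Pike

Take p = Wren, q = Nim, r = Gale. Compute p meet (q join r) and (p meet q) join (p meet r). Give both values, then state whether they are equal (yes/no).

q join r = Nim, so p meet (q join r) = Wren meet Nim = Gale.
p meet q = Gale and p meet r = Gale, so (p meet q) join (p meet r) = Gale join Gale = Gale.
Equal: yes.

Gale; Gale; yes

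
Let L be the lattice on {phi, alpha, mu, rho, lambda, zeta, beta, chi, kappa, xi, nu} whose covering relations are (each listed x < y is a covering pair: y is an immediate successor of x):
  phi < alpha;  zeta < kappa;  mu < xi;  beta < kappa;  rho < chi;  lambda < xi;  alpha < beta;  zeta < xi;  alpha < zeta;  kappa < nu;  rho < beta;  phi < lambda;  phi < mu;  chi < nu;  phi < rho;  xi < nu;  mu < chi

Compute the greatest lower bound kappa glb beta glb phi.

phi

Common lower bounds of {kappa, beta, phi}: phi.
The greatest among these is phi.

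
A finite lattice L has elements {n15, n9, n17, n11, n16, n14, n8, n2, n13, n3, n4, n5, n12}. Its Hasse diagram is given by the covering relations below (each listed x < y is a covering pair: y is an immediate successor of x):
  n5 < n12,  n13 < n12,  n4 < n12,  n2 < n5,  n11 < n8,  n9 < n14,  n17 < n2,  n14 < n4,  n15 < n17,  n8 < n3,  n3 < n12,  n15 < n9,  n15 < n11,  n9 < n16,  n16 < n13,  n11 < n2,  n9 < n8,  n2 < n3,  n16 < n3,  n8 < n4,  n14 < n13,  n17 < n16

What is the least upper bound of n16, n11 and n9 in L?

Common upper bounds of {n16, n11, n9}: n12, n3.
The least among these is n3.

n3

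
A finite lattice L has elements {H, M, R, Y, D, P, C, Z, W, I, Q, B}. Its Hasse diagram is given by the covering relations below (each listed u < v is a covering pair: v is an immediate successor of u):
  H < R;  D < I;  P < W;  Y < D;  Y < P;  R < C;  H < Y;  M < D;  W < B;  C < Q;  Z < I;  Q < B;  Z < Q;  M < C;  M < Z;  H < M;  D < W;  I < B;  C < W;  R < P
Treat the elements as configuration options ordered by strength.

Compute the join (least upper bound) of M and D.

Common upper bounds of {M, D}: B, D, I, W.
The least among these is D.

D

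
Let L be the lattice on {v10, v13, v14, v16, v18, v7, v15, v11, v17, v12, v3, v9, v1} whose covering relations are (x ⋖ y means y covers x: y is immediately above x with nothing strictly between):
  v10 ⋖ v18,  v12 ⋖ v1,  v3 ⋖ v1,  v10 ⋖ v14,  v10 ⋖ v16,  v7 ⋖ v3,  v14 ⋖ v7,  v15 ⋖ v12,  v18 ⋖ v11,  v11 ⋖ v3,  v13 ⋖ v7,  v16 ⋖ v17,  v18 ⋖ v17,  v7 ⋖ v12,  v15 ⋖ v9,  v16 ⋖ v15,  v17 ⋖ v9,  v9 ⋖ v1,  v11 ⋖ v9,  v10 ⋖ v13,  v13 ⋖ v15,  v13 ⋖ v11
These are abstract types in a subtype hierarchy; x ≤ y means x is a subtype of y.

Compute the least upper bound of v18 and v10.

v18

Common upper bounds of {v18, v10}: v1, v11, v17, v18, v3, v9.
The least among these is v18.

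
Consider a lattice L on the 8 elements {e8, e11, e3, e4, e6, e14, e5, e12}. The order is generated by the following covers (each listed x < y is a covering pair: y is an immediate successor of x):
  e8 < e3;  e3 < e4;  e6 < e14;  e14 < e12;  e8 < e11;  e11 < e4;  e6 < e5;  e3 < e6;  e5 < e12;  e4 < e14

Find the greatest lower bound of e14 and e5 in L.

Common lower bounds of {e14, e5}: e3, e6, e8.
The greatest among these is e6.

e6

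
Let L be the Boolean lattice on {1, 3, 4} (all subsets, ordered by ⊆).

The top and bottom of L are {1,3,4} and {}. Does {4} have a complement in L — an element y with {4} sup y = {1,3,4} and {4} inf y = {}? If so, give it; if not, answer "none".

{1,3}

Need y with {4} ∨ y = {1,3,4} and {4} ∧ y = {}.
Checking each element gives: {1,3}.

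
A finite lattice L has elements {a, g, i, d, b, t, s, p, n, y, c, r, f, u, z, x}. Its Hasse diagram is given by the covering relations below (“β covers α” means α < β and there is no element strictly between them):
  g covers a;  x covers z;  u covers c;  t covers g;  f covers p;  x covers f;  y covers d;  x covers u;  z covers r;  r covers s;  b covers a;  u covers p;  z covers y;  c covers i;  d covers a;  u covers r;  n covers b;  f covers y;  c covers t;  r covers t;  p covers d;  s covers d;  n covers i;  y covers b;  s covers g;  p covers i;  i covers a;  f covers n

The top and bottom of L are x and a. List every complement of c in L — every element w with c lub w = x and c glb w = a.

b, y

Need w with c ∨ w = x and c ∧ w = a.
Checking each element gives: b, y.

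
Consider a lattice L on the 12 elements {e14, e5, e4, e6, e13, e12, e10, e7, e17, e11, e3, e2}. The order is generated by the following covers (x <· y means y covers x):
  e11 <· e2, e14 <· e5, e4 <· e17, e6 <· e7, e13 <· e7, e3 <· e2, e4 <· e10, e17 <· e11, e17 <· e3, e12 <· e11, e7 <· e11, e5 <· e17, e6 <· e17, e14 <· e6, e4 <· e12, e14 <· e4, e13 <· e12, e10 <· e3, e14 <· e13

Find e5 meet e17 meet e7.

Common lower bounds of {e5, e17, e7}: e14.
The greatest among these is e14.

e14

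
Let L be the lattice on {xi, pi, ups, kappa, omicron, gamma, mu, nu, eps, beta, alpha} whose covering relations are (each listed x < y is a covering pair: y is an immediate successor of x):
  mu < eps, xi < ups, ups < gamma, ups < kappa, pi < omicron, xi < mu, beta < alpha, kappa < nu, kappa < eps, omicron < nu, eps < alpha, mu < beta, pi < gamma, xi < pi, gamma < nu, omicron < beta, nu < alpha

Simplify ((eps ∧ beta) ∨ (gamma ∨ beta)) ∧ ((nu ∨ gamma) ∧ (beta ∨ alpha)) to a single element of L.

eps ∧ beta = mu
gamma ∨ beta = alpha
mu ∨ alpha = alpha
nu ∨ gamma = nu
beta ∨ alpha = alpha
nu ∧ alpha = nu
alpha ∧ nu = nu

nu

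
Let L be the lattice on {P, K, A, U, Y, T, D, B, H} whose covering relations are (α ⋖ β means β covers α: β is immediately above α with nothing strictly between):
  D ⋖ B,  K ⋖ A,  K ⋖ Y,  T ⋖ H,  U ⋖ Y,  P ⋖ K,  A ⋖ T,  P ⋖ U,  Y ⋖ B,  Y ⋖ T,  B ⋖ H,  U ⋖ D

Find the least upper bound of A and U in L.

Common upper bounds of {A, U}: H, T.
The least among these is T.

T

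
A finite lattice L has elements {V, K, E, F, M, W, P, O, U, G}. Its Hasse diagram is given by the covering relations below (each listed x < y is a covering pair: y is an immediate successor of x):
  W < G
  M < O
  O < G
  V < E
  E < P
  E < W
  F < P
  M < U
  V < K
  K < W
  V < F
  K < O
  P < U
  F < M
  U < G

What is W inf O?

Common lower bounds of {W, O}: K, V.
The greatest among these is K.

K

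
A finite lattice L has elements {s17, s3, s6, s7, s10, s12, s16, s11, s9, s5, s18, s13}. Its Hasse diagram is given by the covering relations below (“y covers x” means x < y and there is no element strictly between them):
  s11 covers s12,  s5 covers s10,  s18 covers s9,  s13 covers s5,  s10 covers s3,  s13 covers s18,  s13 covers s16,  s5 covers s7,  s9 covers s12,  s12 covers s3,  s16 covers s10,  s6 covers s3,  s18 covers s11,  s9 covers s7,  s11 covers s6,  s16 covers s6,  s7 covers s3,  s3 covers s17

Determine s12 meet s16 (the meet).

Common lower bounds of {s12, s16}: s17, s3.
The greatest among these is s3.

s3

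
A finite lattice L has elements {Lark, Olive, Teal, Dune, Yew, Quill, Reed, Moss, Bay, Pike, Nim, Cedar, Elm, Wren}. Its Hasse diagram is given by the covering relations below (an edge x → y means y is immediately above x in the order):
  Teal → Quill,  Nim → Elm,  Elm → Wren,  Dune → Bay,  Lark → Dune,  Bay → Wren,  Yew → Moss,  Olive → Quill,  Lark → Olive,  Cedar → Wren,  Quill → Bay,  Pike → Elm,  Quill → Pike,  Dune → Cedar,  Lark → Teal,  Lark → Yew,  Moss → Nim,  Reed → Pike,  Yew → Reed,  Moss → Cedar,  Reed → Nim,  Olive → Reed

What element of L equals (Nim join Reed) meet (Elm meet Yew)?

Nim ∨ Reed = Nim
Elm ∧ Yew = Yew
Nim ∧ Yew = Yew

Yew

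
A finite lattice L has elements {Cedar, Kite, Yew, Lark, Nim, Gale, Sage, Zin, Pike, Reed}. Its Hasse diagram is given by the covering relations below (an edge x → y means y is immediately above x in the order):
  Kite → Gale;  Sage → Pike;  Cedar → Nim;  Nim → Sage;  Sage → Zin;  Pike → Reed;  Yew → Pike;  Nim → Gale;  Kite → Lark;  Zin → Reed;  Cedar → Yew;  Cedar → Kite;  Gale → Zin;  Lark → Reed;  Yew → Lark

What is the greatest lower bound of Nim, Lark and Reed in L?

Cedar

Common lower bounds of {Nim, Lark, Reed}: Cedar.
The greatest among these is Cedar.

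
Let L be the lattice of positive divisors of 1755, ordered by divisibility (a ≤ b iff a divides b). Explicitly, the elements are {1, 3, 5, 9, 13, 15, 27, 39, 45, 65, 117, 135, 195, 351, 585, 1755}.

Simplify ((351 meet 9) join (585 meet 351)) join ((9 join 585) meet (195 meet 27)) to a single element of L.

351 ∧ 9 = 9
585 ∧ 351 = 117
9 ∨ 117 = 117
9 ∨ 585 = 585
195 ∧ 27 = 3
585 ∧ 3 = 3
117 ∨ 3 = 117

117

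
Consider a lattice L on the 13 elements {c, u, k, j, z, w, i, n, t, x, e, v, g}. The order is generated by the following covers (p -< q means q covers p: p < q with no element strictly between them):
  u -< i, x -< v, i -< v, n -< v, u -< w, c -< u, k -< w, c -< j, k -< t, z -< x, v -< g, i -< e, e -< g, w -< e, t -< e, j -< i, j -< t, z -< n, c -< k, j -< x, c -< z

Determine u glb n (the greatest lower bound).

Common lower bounds of {u, n}: c.
The greatest among these is c.

c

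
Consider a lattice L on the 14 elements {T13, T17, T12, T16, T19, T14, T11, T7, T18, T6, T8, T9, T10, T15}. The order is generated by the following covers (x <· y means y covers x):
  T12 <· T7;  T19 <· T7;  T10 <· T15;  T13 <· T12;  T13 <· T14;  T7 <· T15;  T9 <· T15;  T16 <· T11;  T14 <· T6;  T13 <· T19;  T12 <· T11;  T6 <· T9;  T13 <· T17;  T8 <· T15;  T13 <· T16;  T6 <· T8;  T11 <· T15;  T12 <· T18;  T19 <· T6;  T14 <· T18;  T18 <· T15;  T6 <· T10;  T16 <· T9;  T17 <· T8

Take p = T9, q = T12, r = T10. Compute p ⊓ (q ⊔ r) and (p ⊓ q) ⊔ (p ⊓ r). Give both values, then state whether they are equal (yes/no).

q ⊔ r = T15, so p ⊓ (q ⊔ r) = T9 ⊓ T15 = T9.
p ⊓ q = T13 and p ⊓ r = T6, so (p ⊓ q) ⊔ (p ⊓ r) = T13 ⊔ T6 = T6.
Equal: no.

T9; T6; no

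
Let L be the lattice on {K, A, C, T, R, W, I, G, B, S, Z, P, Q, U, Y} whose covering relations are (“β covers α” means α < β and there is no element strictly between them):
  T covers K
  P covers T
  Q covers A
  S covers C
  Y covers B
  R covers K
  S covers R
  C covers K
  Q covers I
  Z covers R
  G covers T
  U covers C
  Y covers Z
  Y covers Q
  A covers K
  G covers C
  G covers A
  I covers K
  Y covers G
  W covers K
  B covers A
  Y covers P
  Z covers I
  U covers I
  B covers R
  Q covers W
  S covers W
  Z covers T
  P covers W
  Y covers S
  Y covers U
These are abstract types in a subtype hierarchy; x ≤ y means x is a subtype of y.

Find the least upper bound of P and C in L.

Y

Common upper bounds of {P, C}: Y.
The least among these is Y.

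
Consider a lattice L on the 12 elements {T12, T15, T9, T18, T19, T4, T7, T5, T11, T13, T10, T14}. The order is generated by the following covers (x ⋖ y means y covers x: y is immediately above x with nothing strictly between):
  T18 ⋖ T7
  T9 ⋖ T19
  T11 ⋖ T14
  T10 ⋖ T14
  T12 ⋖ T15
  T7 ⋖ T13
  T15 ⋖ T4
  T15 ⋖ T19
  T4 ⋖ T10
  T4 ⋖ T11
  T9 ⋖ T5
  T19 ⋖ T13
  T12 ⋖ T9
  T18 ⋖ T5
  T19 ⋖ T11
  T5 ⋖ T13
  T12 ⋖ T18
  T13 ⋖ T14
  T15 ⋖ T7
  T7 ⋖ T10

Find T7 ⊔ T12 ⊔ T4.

T10

Common upper bounds of {T7, T12, T4}: T10, T14.
The least among these is T10.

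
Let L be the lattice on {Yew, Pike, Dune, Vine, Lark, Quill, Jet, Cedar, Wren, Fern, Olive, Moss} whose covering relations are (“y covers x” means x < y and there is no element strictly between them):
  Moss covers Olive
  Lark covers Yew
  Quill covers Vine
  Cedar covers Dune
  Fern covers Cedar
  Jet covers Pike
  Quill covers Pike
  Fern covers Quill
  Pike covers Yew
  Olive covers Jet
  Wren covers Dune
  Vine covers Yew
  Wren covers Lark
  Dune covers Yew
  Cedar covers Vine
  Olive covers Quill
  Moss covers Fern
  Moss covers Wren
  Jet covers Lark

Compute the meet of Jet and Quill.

Pike

Common lower bounds of {Jet, Quill}: Pike, Yew.
The greatest among these is Pike.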